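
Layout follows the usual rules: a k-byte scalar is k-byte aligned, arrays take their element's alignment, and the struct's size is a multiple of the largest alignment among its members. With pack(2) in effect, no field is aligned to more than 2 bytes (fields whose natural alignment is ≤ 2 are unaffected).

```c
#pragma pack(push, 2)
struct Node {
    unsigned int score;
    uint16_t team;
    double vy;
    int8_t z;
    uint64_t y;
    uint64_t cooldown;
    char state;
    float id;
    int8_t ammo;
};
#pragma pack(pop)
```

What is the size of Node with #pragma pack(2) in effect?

40

score at 0 (size 4, align 2) → ends 4
team at 4 (size 2, align 2) → ends 6
vy at 6 (size 8, align 2) → ends 14
z at 14 (size 1, align 1) → ends 15
pad 1 to align 2 for y
y at 16 (size 8, align 2) → ends 24
cooldown at 24 (size 8, align 2) → ends 32
state at 32 (size 1, align 1) → ends 33
pad 1 to align 2 for id
id at 34 (size 4, align 2) → ends 38
ammo at 38 (size 1, align 1) → ends 39
tail pad 1 to reach multiple of 2
total 40 bytes, alignment 2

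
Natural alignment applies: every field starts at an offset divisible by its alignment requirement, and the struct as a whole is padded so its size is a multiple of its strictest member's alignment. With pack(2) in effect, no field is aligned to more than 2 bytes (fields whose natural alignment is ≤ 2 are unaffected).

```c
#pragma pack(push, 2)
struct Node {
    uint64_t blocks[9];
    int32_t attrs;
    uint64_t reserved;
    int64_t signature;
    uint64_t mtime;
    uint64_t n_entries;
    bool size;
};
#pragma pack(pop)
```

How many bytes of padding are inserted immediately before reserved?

blocks at 0 (size 72, align 2) → ends 72
attrs at 72 (size 4, align 2) → ends 76
reserved at 76 (size 8, align 2) → ends 84

0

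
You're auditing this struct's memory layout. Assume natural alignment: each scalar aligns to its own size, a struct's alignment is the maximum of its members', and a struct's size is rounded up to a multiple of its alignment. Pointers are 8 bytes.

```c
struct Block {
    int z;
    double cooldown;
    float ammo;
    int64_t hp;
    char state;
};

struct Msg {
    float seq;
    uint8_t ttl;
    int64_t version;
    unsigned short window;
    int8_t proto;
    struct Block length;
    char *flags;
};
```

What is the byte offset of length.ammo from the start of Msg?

Block: z at 0 (size 4, align 4) → ends 4; pad 4 to align 8 for cooldown; cooldown at 8 (size 8, align 8) → ends 16; ammo at 16 (size 4, align 4) → ends 20; pad 4 to align 8 for hp; hp at 24 (size 8, align 8) → ends 32; state at 32 (size 1, align 1) → ends 33; tail pad 7 to reach multiple of 8; total 40 bytes, alignment 8
seq at 0 (size 4, align 4) → ends 4
ttl at 4 (size 1, align 1) → ends 5
pad 3 to align 8 for version
version at 8 (size 8, align 8) → ends 16
window at 16 (size 2, align 2) → ends 18
proto at 18 (size 1, align 1) → ends 19
pad 5 to align 8 for length
length at 24 (size 40, align 8) → ends 64
within Block: ammo at 16
24 + 16 = 40

40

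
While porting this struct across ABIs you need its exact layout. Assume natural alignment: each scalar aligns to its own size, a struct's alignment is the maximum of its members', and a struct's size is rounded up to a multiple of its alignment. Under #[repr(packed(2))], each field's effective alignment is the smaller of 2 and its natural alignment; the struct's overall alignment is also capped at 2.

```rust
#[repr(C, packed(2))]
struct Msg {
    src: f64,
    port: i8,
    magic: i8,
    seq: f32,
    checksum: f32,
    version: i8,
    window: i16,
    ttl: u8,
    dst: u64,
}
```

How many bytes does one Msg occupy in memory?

src at 0 (size 8, align 2) → ends 8
port at 8 (size 1, align 1) → ends 9
magic at 9 (size 1, align 1) → ends 10
seq at 10 (size 4, align 2) → ends 14
checksum at 14 (size 4, align 2) → ends 18
version at 18 (size 1, align 1) → ends 19
pad 1 to align 2 for window
window at 20 (size 2, align 2) → ends 22
ttl at 22 (size 1, align 1) → ends 23
pad 1 to align 2 for dst
dst at 24 (size 8, align 2) → ends 32
total 32 bytes, alignment 2

32 bytes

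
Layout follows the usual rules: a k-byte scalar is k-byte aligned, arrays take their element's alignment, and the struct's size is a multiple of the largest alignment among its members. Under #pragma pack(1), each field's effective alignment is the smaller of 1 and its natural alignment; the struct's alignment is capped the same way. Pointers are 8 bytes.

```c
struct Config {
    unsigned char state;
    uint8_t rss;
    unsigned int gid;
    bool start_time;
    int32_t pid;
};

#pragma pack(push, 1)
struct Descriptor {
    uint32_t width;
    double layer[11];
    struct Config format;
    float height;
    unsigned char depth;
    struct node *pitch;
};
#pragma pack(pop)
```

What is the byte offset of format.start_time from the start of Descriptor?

100

Config: 0..1  state  (1B, 1-aligned); 1..2  rss  (1B, 1-aligned); 2..4  -- padding (2B); 4..8  gid  (4B, 4-aligned); 8..9  start_time  (1B, 1-aligned); 9..12  -- padding (3B); 12..16  pid  (4B, 4-aligned); sizeof = 16, alignof = 4
0..4  width  (4B, 1-aligned)
4..92  layer  (88B, 1-aligned)
92..108  format  (16B, 1-aligned)
within Config: start_time at 8
92 + 8 = 100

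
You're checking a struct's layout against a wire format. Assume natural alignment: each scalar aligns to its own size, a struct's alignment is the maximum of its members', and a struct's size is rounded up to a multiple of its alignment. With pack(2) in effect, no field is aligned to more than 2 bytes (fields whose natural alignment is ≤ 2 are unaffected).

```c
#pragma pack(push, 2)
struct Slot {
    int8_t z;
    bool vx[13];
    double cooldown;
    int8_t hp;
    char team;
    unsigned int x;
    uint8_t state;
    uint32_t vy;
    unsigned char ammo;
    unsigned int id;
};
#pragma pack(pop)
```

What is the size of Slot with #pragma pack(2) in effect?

0..1  z  (1B, 1-aligned)
1..14  vx  (13B, 1-aligned)
14..22  cooldown  (8B, 2-aligned)
22..23  hp  (1B, 1-aligned)
23..24  team  (1B, 1-aligned)
24..28  x  (4B, 2-aligned)
28..29  state  (1B, 1-aligned)
29..30  -- padding (1B)
30..34  vy  (4B, 2-aligned)
34..35  ammo  (1B, 1-aligned)
35..36  -- padding (1B)
36..40  id  (4B, 2-aligned)
sizeof = 40, alignof = 2

40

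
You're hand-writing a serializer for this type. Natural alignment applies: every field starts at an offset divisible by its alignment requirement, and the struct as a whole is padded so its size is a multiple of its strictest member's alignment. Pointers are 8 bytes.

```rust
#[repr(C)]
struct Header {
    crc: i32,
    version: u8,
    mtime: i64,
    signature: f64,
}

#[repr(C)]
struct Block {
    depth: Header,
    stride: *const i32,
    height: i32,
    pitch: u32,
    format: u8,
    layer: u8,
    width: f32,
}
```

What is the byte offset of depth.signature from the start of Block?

16

Header: @0: crc [4B, align 4] → 4; @4: version [1B, align 1] → 5; +3 pad (align 8); @8: mtime [8B, align 8] → 16; @16: signature [8B, align 8] → 24; size 24, align 8
@0: depth [24B, align 8] → 24
within Header: signature at 16
0 + 16 = 16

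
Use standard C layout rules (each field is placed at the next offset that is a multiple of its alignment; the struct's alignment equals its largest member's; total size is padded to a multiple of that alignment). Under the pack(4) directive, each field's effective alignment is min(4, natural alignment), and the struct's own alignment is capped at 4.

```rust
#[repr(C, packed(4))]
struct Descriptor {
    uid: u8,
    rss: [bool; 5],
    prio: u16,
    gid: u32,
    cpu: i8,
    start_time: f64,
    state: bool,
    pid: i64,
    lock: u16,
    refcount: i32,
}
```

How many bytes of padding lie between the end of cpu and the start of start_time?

3

@0: uid [1B, align 1] → 1
@1: rss [5B, align 1] → 6
@6: prio [2B, align 2] → 8
@8: gid [4B, align 4] → 12
@12: cpu [1B, align 1] → 13
+3 pad (align 4)
@16: start_time [8B, align 4] → 24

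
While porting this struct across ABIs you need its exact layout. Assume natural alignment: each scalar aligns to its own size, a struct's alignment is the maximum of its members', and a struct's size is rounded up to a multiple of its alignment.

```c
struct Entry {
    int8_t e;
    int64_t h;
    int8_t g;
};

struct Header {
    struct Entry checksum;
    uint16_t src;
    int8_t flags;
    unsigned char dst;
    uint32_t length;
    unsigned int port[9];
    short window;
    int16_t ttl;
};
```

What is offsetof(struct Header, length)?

28

Entry: 0..1  e  (1B, 1-aligned); 1..8  -- padding (7B); 8..16  h  (8B, 8-aligned); 16..17  g  (1B, 1-aligned); 17..24  -- tail padding (7B); sizeof = 24, alignof = 8
0..24  checksum  (24B, 8-aligned)
24..26  src  (2B, 2-aligned)
26..27  flags  (1B, 1-aligned)
27..28  dst  (1B, 1-aligned)
28..32  length  (4B, 4-aligned)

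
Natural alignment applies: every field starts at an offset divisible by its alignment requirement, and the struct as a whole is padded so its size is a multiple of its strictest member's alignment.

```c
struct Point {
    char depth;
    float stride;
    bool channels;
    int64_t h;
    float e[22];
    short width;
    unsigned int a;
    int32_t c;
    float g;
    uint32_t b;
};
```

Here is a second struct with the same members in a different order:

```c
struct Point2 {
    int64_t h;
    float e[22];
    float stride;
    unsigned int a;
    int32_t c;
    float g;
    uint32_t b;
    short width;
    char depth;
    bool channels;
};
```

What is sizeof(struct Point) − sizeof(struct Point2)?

@0: depth [1B, align 1] → 1
+3 pad (align 4)
@4: stride [4B, align 4] → 8
@8: channels [1B, align 1] → 9
+7 pad (align 8)
@16: h [8B, align 8] → 24
@24: e [88B, align 4] → 112
@112: width [2B, align 2] → 114
+2 pad (align 4)
@116: a [4B, align 4] → 120
@120: c [4B, align 4] → 124
@124: g [4B, align 4] → 128
@128: b [4B, align 4] → 132
+4 tail pad (align 8)
size 136, align 8
— Point2 —
@0: h [8B, align 8] → 8
@8: e [88B, align 4] → 96
@96: stride [4B, align 4] → 100
@100: a [4B, align 4] → 104
@104: c [4B, align 4] → 108
@108: g [4B, align 4] → 112
@112: b [4B, align 4] → 116
@116: width [2B, align 2] → 118
@118: depth [1B, align 1] → 119
@119: channels [1B, align 1] → 120
size 120, align 8
136 − 120 = 16

16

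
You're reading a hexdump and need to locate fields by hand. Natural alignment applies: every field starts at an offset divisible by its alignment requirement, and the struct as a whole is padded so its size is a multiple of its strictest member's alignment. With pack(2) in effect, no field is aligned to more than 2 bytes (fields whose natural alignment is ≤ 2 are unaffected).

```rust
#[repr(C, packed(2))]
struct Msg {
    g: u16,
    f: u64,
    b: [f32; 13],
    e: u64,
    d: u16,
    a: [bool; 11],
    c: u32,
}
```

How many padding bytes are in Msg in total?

g at 0 (size 2, align 2) → ends 2
f at 2 (size 8, align 2) → ends 10
b at 10 (size 52, align 2) → ends 62
e at 62 (size 8, align 2) → ends 70
d at 70 (size 2, align 2) → ends 72
a at 72 (size 11, align 1) → ends 83
pad 1 to align 2 for c
c at 84 (size 4, align 2) → ends 88
total 88 bytes, alignment 2
data bytes 87, size 88 → padding 1

1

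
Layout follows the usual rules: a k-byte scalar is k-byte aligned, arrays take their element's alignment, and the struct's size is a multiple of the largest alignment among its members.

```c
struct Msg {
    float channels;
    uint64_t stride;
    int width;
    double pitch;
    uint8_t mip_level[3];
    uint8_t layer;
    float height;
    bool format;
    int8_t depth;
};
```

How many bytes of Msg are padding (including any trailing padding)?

14

0..4  channels  (4B, 4-aligned)
4..8  -- padding (4B)
8..16  stride  (8B, 8-aligned)
16..20  width  (4B, 4-aligned)
20..24  -- padding (4B)
24..32  pitch  (8B, 8-aligned)
32..35  mip_level  (3B, 1-aligned)
35..36  layer  (1B, 1-aligned)
36..40  height  (4B, 4-aligned)
40..41  format  (1B, 1-aligned)
41..42  depth  (1B, 1-aligned)
42..48  -- tail padding (6B)
sizeof = 48, alignof = 8
data bytes 34, size 48 → padding 14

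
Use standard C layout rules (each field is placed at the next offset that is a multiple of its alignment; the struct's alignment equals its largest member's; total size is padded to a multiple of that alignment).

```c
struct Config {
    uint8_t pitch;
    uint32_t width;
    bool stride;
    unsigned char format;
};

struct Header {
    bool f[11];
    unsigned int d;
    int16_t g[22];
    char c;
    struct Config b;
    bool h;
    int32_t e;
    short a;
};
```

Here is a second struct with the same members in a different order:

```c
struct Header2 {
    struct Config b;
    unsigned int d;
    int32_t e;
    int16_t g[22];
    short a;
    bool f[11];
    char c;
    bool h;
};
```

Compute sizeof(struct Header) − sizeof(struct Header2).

Config: 0..1  pitch  (1B, 1-aligned); 1..4  -- padding (3B); 4..8  width  (4B, 4-aligned); 8..9  stride  (1B, 1-aligned); 9..10  format  (1B, 1-aligned); 10..12  -- tail padding (2B); sizeof = 12, alignof = 4
0..11  f  (11B, 1-aligned)
11..12  -- padding (1B)
12..16  d  (4B, 4-aligned)
16..60  g  (44B, 2-aligned)
60..61  c  (1B, 1-aligned)
61..64  -- padding (3B)
64..76  b  (12B, 4-aligned)
76..77  h  (1B, 1-aligned)
77..80  -- padding (3B)
80..84  e  (4B, 4-aligned)
84..86  a  (2B, 2-aligned)
86..88  -- tail padding (2B)
sizeof = 88, alignof = 4
— Header2 —
0..12  b  (12B, 4-aligned)
12..16  d  (4B, 4-aligned)
16..20  e  (4B, 4-aligned)
20..64  g  (44B, 2-aligned)
64..66  a  (2B, 2-aligned)
66..77  f  (11B, 1-aligned)
77..78  c  (1B, 1-aligned)
78..79  h  (1B, 1-aligned)
79..80  -- tail padding (1B)
sizeof = 80, alignof = 4
88 − 80 = 8

8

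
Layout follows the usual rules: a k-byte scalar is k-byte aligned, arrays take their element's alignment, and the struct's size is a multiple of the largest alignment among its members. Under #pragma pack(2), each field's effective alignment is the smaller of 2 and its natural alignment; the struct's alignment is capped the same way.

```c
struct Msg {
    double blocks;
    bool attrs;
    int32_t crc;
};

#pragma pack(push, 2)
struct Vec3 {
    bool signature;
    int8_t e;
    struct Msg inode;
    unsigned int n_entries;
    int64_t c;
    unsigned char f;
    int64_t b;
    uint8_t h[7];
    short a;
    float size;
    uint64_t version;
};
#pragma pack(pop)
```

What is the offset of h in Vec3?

Msg: @0: blocks [8B, align 8] → 8; @8: attrs [1B, align 1] → 9; +3 pad (align 4); @12: crc [4B, align 4] → 16; size 16, align 8
@0: signature [1B, align 1] → 1
@1: e [1B, align 1] → 2
@2: inode [16B, align 2] → 18
@18: n_entries [4B, align 2] → 22
@22: c [8B, align 2] → 30
@30: f [1B, align 1] → 31
+1 pad (align 2)
@32: b [8B, align 2] → 40
@40: h [7B, align 1] → 47

40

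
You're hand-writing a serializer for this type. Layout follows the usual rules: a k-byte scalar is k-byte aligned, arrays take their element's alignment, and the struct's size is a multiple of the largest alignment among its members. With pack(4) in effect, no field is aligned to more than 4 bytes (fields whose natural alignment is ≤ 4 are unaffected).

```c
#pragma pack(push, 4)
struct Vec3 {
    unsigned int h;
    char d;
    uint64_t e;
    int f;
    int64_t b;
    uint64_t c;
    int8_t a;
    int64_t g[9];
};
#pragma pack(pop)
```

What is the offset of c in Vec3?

@0: h [4B, align 4] → 4
@4: d [1B, align 1] → 5
+3 pad (align 4)
@8: e [8B, align 4] → 16
@16: f [4B, align 4] → 20
@20: b [8B, align 4] → 28
@28: c [8B, align 4] → 36

28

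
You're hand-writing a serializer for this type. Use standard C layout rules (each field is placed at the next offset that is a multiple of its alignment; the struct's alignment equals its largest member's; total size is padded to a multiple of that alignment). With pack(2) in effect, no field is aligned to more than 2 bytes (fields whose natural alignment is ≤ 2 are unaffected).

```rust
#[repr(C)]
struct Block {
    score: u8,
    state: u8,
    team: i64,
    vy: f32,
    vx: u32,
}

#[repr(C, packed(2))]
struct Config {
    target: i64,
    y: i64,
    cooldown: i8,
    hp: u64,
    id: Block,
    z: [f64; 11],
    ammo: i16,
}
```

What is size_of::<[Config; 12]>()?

1680

Block: score at 0 (size 1, align 1) → ends 1; state at 1 (size 1, align 1) → ends 2; pad 6 to align 8 for team; team at 8 (size 8, align 8) → ends 16; vy at 16 (size 4, align 4) → ends 20; vx at 20 (size 4, align 4) → ends 24; total 24 bytes, alignment 8
target at 0 (size 8, align 2) → ends 8
y at 8 (size 8, align 2) → ends 16
cooldown at 16 (size 1, align 1) → ends 17
pad 1 to align 2 for hp
hp at 18 (size 8, align 2) → ends 26
id at 26 (size 24, align 2) → ends 50
z at 50 (size 88, align 2) → ends 138
ammo at 138 (size 2, align 2) → ends 140
total 140 bytes, alignment 2
array of 12: 12 × 140 = 1680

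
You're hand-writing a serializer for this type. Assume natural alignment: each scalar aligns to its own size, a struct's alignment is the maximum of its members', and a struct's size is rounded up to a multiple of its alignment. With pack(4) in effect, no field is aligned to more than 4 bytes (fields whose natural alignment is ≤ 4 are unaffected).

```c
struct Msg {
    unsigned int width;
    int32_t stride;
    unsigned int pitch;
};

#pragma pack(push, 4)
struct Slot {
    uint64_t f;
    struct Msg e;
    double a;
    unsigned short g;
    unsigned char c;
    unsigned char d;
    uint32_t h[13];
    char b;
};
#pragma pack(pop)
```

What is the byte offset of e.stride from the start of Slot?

12

Msg: width at 0 (size 4, align 4) → ends 4; stride at 4 (size 4, align 4) → ends 8; pitch at 8 (size 4, align 4) → ends 12; total 12 bytes, alignment 4
f at 0 (size 8, align 4) → ends 8
e at 8 (size 12, align 4) → ends 20
within Msg: stride at 4
8 + 4 = 12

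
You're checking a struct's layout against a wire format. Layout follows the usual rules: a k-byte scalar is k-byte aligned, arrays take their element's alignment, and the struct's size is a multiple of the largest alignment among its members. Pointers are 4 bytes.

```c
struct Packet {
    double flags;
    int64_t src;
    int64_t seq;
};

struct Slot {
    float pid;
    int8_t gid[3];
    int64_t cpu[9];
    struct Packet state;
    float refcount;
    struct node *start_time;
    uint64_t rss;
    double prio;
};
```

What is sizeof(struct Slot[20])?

Packet: @0: flags [8B, align 8] → 8; @8: src [8B, align 8] → 16; @16: seq [8B, align 8] → 24; size 24, align 8
@0: pid [4B, align 4] → 4
@4: gid [3B, align 1] → 7
+1 pad (align 8)
@8: cpu [72B, align 8] → 80
@80: state [24B, align 8] → 104
@104: refcount [4B, align 4] → 108
@108: start_time [4B, align 4] → 112
@112: rss [8B, align 8] → 120
@120: prio [8B, align 8] → 128
size 128, align 8
array of 20: 20 × 128 = 2560

2560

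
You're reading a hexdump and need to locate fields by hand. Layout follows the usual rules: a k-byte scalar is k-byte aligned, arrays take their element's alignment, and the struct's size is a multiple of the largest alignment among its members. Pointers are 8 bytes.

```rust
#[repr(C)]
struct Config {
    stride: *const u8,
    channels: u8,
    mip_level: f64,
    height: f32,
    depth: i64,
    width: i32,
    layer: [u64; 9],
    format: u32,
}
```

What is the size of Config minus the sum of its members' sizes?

0..8  stride  (8B, 8-aligned)
8..9  channels  (1B, 1-aligned)
9..16  -- padding (7B)
16..24  mip_level  (8B, 8-aligned)
24..28  height  (4B, 4-aligned)
28..32  -- padding (4B)
32..40  depth  (8B, 8-aligned)
40..44  width  (4B, 4-aligned)
44..48  -- padding (4B)
48..120  layer  (72B, 8-aligned)
120..124  format  (4B, 4-aligned)
124..128  -- tail padding (4B)
sizeof = 128, alignof = 8
data bytes 109, size 128 → padding 19

19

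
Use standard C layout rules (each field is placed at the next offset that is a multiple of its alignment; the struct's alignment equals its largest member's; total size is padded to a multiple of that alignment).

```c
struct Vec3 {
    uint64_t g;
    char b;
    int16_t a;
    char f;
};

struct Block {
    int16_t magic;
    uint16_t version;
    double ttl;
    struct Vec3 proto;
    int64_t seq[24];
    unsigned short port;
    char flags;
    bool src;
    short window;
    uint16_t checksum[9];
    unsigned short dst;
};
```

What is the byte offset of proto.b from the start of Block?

Vec3: g at 0 (size 8, align 8) → ends 8; b at 8 (size 1, align 1) → ends 9; pad 1 to align 2 for a; a at 10 (size 2, align 2) → ends 12; f at 12 (size 1, align 1) → ends 13; tail pad 3 to reach multiple of 8; total 16 bytes, alignment 8
magic at 0 (size 2, align 2) → ends 2
version at 2 (size 2, align 2) → ends 4
pad 4 to align 8 for ttl
ttl at 8 (size 8, align 8) → ends 16
proto at 16 (size 16, align 8) → ends 32
within Vec3: b at 8
16 + 8 = 24

24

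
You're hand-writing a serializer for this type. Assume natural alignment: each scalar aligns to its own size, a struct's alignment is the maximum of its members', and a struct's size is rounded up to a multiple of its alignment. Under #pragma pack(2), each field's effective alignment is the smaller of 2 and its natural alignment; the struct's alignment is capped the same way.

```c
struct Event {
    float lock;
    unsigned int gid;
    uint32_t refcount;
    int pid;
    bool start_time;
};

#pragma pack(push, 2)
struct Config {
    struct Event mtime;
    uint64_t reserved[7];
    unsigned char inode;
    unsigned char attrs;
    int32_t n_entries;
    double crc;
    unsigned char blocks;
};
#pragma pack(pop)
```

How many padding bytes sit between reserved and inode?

Event: @0: lock [4B, align 4] → 4; @4: gid [4B, align 4] → 8; @8: refcount [4B, align 4] → 12; @12: pid [4B, align 4] → 16; @16: start_time [1B, align 1] → 17; +3 tail pad (align 4); size 20, align 4
@0: mtime [20B, align 2] → 20
@20: reserved [56B, align 2] → 76
@76: inode [1B, align 1] → 77

0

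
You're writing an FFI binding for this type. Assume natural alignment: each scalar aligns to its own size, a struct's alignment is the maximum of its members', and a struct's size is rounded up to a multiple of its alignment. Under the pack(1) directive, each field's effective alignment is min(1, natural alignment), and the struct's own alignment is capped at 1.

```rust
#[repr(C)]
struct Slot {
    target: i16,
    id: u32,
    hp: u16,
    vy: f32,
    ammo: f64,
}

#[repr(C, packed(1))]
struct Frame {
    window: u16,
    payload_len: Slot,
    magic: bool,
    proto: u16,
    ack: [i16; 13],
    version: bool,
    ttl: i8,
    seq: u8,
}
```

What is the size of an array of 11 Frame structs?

Slot: target at 0 (size 2, align 2) → ends 2; pad 2 to align 4 for id; id at 4 (size 4, align 4) → ends 8; hp at 8 (size 2, align 2) → ends 10; pad 2 to align 4 for vy; vy at 12 (size 4, align 4) → ends 16; ammo at 16 (size 8, align 8) → ends 24; total 24 bytes, alignment 8
window at 0 (size 2, align 1) → ends 2
payload_len at 2 (size 24, align 1) → ends 26
magic at 26 (size 1, align 1) → ends 27
proto at 27 (size 2, align 1) → ends 29
ack at 29 (size 26, align 1) → ends 55
version at 55 (size 1, align 1) → ends 56
ttl at 56 (size 1, align 1) → ends 57
seq at 57 (size 1, align 1) → ends 58
total 58 bytes, alignment 1
array of 11: 11 × 58 = 638

638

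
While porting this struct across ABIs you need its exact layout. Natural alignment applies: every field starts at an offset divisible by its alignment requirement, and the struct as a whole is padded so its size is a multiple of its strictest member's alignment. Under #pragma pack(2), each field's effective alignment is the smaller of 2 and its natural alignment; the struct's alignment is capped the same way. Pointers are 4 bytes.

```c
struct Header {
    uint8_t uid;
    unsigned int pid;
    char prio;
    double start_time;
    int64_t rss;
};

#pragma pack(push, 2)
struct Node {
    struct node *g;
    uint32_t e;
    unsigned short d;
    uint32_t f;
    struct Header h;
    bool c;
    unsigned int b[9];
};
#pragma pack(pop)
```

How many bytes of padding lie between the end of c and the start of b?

Header: uid at 0 (size 1, align 1) → ends 1; pad 3 to align 4 for pid; pid at 4 (size 4, align 4) → ends 8; prio at 8 (size 1, align 1) → ends 9; pad 7 to align 8 for start_time; start_time at 16 (size 8, align 8) → ends 24; rss at 24 (size 8, align 8) → ends 32; total 32 bytes, alignment 8
g at 0 (size 4, align 2) → ends 4
e at 4 (size 4, align 2) → ends 8
d at 8 (size 2, align 2) → ends 10
f at 10 (size 4, align 2) → ends 14
h at 14 (size 32, align 2) → ends 46
c at 46 (size 1, align 1) → ends 47
pad 1 to align 2 for b
b at 48 (size 36, align 2) → ends 84

1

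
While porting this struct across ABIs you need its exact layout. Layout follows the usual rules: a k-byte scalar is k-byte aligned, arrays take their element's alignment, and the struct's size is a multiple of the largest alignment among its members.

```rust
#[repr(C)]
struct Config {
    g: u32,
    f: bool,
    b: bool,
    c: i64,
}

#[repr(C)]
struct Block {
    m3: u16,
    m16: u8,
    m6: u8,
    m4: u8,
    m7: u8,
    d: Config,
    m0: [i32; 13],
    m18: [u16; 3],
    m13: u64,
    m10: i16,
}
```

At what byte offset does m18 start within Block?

76

Config: 0..4  g  (4B, 4-aligned); 4..5  f  (1B, 1-aligned); 5..6  b  (1B, 1-aligned); 6..8  -- padding (2B); 8..16  c  (8B, 8-aligned); sizeof = 16, alignof = 8
0..2  m3  (2B, 2-aligned)
2..3  m16  (1B, 1-aligned)
3..4  m6  (1B, 1-aligned)
4..5  m4  (1B, 1-aligned)
5..6  m7  (1B, 1-aligned)
6..8  -- padding (2B)
8..24  d  (16B, 8-aligned)
24..76  m0  (52B, 4-aligned)
76..82  m18  (6B, 2-aligned)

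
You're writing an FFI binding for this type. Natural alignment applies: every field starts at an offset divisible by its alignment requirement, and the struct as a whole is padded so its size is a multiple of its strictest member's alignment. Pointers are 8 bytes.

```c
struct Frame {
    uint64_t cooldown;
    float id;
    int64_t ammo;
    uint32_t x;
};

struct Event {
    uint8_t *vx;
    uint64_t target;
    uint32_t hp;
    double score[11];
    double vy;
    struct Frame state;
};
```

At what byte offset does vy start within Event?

112

Frame: @0: cooldown [8B, align 8] → 8; @8: id [4B, align 4] → 12; +4 pad (align 8); @16: ammo [8B, align 8] → 24; @24: x [4B, align 4] → 28; +4 tail pad (align 8); size 32, align 8
@0: vx [8B, align 8] → 8
@8: target [8B, align 8] → 16
@16: hp [4B, align 4] → 20
+4 pad (align 8)
@24: score [88B, align 8] → 112
@112: vy [8B, align 8] → 120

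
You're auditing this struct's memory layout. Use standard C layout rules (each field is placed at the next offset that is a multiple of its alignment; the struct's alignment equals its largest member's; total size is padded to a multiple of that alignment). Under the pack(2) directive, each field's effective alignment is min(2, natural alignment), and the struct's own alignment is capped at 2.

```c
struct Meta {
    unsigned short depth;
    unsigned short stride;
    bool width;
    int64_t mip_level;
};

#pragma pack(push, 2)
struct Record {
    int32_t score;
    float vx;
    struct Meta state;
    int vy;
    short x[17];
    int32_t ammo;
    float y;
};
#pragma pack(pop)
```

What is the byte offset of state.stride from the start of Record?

Meta: depth at 0 (size 2, align 2) → ends 2; stride at 2 (size 2, align 2) → ends 4; width at 4 (size 1, align 1) → ends 5; pad 3 to align 8 for mip_level; mip_level at 8 (size 8, align 8) → ends 16; total 16 bytes, alignment 8
score at 0 (size 4, align 2) → ends 4
vx at 4 (size 4, align 2) → ends 8
state at 8 (size 16, align 2) → ends 24
within Meta: stride at 2
8 + 2 = 10

10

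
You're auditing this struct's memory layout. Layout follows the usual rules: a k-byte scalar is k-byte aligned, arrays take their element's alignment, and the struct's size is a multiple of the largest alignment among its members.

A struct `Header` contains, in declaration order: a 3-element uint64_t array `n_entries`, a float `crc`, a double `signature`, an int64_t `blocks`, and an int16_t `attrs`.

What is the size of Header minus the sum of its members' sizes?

0..24  n_entries  (24B, 8-aligned)
24..28  crc  (4B, 4-aligned)
28..32  -- padding (4B)
32..40  signature  (8B, 8-aligned)
40..48  blocks  (8B, 8-aligned)
48..50  attrs  (2B, 2-aligned)
50..56  -- tail padding (6B)
sizeof = 56, alignof = 8
data bytes 46, size 56 → padding 10

10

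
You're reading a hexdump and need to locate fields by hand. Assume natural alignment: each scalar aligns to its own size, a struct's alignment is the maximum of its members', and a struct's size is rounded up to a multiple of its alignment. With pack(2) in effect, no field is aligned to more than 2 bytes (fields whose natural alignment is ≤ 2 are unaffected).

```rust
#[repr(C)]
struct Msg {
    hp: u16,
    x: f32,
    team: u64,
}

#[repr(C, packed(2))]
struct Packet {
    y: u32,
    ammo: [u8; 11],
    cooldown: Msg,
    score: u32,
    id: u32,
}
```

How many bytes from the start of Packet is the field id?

Msg: @0: hp [2B, align 2] → 2; +2 pad (align 4); @4: x [4B, align 4] → 8; @8: team [8B, align 8] → 16; size 16, align 8
@0: y [4B, align 2] → 4
@4: ammo [11B, align 1] → 15
+1 pad (align 2)
@16: cooldown [16B, align 2] → 32
@32: score [4B, align 2] → 36
@36: id [4B, align 2] → 40

36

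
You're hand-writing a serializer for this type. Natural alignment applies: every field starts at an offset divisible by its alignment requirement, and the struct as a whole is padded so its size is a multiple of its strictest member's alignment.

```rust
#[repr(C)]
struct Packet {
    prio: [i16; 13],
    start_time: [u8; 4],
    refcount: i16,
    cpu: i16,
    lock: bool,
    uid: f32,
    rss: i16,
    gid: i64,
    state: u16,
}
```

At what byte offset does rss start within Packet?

prio at 0 (size 26, align 2) → ends 26
start_time at 26 (size 4, align 1) → ends 30
refcount at 30 (size 2, align 2) → ends 32
cpu at 32 (size 2, align 2) → ends 34
lock at 34 (size 1, align 1) → ends 35
pad 1 to align 4 for uid
uid at 36 (size 4, align 4) → ends 40
rss at 40 (size 2, align 2) → ends 42

40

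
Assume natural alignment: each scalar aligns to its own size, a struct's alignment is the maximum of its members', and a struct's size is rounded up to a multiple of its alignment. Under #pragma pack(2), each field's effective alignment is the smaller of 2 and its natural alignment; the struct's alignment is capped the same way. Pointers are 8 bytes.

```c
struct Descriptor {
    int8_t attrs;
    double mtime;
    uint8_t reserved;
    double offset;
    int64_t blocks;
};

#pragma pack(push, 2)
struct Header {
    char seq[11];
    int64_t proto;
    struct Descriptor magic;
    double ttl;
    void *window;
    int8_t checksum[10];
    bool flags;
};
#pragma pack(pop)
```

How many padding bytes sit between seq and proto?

1

Descriptor: 0..1  attrs  (1B, 1-aligned); 1..8  -- padding (7B); 8..16  mtime  (8B, 8-aligned); 16..17  reserved  (1B, 1-aligned); 17..24  -- padding (7B); 24..32  offset  (8B, 8-aligned); 32..40  blocks  (8B, 8-aligned); sizeof = 40, alignof = 8
0..11  seq  (11B, 1-aligned)
11..12  -- padding (1B)
12..20  proto  (8B, 2-aligned)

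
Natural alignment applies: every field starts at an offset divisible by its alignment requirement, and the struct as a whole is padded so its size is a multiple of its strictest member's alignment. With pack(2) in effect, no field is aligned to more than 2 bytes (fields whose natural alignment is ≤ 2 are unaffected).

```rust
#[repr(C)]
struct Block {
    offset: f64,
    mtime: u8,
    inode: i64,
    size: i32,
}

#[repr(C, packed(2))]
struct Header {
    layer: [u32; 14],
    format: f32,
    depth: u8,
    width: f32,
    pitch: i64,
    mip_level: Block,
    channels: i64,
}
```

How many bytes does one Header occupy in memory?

114

Block: 0..8  offset  (8B, 8-aligned); 8..9  mtime  (1B, 1-aligned); 9..16  -- padding (7B); 16..24  inode  (8B, 8-aligned); 24..28  size  (4B, 4-aligned); 28..32  -- tail padding (4B); sizeof = 32, alignof = 8
0..56  layer  (56B, 2-aligned)
56..60  format  (4B, 2-aligned)
60..61  depth  (1B, 1-aligned)
61..62  -- padding (1B)
62..66  width  (4B, 2-aligned)
66..74  pitch  (8B, 2-aligned)
74..106  mip_level  (32B, 2-aligned)
106..114  channels  (8B, 2-aligned)
sizeof = 114, alignof = 2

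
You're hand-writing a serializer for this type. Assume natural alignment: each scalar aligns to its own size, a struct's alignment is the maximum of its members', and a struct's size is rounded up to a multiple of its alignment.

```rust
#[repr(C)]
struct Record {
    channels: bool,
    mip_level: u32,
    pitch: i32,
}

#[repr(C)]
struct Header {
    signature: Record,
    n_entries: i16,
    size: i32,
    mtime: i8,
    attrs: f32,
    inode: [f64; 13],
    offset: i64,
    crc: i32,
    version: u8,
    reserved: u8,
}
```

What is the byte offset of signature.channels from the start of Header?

Record: @0: channels [1B, align 1] → 1; +3 pad (align 4); @4: mip_level [4B, align 4] → 8; @8: pitch [4B, align 4] → 12; size 12, align 4
@0: signature [12B, align 4] → 12
within Record: channels at 0
0 + 0 = 0

0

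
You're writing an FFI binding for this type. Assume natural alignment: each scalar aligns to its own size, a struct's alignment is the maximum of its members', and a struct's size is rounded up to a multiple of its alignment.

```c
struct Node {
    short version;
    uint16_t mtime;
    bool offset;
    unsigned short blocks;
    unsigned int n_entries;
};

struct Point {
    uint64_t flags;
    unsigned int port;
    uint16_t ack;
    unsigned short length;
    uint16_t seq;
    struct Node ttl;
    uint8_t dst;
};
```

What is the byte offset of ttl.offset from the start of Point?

Node: version at 0 (size 2, align 2) → ends 2; mtime at 2 (size 2, align 2) → ends 4; offset at 4 (size 1, align 1) → ends 5; pad 1 to align 2 for blocks; blocks at 6 (size 2, align 2) → ends 8; n_entries at 8 (size 4, align 4) → ends 12; total 12 bytes, alignment 4
flags at 0 (size 8, align 8) → ends 8
port at 8 (size 4, align 4) → ends 12
ack at 12 (size 2, align 2) → ends 14
length at 14 (size 2, align 2) → ends 16
seq at 16 (size 2, align 2) → ends 18
pad 2 to align 4 for ttl
ttl at 20 (size 12, align 4) → ends 32
within Node: offset at 4
20 + 4 = 24

24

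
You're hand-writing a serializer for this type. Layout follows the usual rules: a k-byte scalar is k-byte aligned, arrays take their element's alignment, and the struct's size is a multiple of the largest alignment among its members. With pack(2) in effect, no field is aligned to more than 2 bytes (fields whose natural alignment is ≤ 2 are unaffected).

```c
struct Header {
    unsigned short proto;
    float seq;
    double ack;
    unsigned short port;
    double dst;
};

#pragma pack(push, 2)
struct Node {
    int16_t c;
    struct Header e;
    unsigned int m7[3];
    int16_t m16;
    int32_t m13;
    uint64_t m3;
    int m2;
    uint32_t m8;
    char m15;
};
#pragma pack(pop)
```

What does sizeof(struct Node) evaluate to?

70

Header: 0..2  proto  (2B, 2-aligned); 2..4  -- padding (2B); 4..8  seq  (4B, 4-aligned); 8..16  ack  (8B, 8-aligned); 16..18  port  (2B, 2-aligned); 18..24  -- padding (6B); 24..32  dst  (8B, 8-aligned); sizeof = 32, alignof = 8
0..2  c  (2B, 2-aligned)
2..34  e  (32B, 2-aligned)
34..46  m7  (12B, 2-aligned)
46..48  m16  (2B, 2-aligned)
48..52  m13  (4B, 2-aligned)
52..60  m3  (8B, 2-aligned)
60..64  m2  (4B, 2-aligned)
64..68  m8  (4B, 2-aligned)
68..69  m15  (1B, 1-aligned)
69..70  -- tail padding (1B)
sizeof = 70, alignof = 2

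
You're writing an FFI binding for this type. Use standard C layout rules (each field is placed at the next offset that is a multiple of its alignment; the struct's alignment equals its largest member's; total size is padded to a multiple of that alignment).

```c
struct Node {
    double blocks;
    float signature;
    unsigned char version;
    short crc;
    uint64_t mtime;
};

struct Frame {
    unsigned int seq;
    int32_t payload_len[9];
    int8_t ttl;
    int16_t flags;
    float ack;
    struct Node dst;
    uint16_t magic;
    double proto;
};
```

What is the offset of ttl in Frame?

Node: blocks at 0 (size 8, align 8) → ends 8; signature at 8 (size 4, align 4) → ends 12; version at 12 (size 1, align 1) → ends 13; pad 1 to align 2 for crc; crc at 14 (size 2, align 2) → ends 16; mtime at 16 (size 8, align 8) → ends 24; total 24 bytes, alignment 8
seq at 0 (size 4, align 4) → ends 4
payload_len at 4 (size 36, align 4) → ends 40
ttl at 40 (size 1, align 1) → ends 41

40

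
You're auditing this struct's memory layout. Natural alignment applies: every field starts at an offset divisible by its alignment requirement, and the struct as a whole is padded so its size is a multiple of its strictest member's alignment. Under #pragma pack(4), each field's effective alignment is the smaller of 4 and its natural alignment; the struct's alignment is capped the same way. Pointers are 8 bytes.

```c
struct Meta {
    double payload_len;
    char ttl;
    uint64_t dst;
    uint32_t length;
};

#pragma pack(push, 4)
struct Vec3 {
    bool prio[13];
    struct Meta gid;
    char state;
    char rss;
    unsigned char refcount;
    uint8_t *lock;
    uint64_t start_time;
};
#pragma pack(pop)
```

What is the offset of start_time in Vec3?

Meta: 0..8  payload_len  (8B, 8-aligned); 8..9  ttl  (1B, 1-aligned); 9..16  -- padding (7B); 16..24  dst  (8B, 8-aligned); 24..28  length  (4B, 4-aligned); 28..32  -- tail padding (4B); sizeof = 32, alignof = 8
0..13  prio  (13B, 1-aligned)
13..16  -- padding (3B)
16..48  gid  (32B, 4-aligned)
48..49  state  (1B, 1-aligned)
49..50  rss  (1B, 1-aligned)
50..51  refcount  (1B, 1-aligned)
51..52  -- padding (1B)
52..60  lock  (8B, 4-aligned)
60..68  start_time  (8B, 4-aligned)

60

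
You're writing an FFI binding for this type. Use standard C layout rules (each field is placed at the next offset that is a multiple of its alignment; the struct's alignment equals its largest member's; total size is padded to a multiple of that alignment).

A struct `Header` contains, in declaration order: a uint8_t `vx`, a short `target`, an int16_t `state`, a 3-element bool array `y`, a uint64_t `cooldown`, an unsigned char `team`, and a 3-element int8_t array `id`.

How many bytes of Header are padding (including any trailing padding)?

12

0..1  vx  (1B, 1-aligned)
1..2  -- padding (1B)
2..4  target  (2B, 2-aligned)
4..6  state  (2B, 2-aligned)
6..9  y  (3B, 1-aligned)
9..16  -- padding (7B)
16..24  cooldown  (8B, 8-aligned)
24..25  team  (1B, 1-aligned)
25..28  id  (3B, 1-aligned)
28..32  -- tail padding (4B)
sizeof = 32, alignof = 8
data bytes 20, size 32 → padding 12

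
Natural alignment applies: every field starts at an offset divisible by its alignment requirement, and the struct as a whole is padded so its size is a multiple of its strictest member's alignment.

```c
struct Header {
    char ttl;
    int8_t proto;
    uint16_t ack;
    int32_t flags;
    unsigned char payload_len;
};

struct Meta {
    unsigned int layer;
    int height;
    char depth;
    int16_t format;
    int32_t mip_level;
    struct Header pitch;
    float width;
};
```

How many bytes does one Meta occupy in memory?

32 bytes

Header: 0..1  ttl  (1B, 1-aligned); 1..2  proto  (1B, 1-aligned); 2..4  ack  (2B, 2-aligned); 4..8  flags  (4B, 4-aligned); 8..9  payload_len  (1B, 1-aligned); 9..12  -- tail padding (3B); sizeof = 12, alignof = 4
0..4  layer  (4B, 4-aligned)
4..8  height  (4B, 4-aligned)
8..9  depth  (1B, 1-aligned)
9..10  -- padding (1B)
10..12  format  (2B, 2-aligned)
12..16  mip_level  (4B, 4-aligned)
16..28  pitch  (12B, 4-aligned)
28..32  width  (4B, 4-aligned)
sizeof = 32, alignof = 4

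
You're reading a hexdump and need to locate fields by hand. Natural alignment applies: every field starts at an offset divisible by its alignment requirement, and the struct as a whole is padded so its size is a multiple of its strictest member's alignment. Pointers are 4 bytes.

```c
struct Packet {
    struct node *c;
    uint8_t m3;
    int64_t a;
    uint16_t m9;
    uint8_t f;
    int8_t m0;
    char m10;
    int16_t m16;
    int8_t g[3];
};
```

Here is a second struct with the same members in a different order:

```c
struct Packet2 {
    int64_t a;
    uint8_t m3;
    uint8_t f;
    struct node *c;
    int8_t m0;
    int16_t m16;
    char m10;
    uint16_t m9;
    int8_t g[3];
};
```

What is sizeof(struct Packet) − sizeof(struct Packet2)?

0

@0: c [4B, align 4] → 4
@4: m3 [1B, align 1] → 5
+3 pad (align 8)
@8: a [8B, align 8] → 16
@16: m9 [2B, align 2] → 18
@18: f [1B, align 1] → 19
@19: m0 [1B, align 1] → 20
@20: m10 [1B, align 1] → 21
+1 pad (align 2)
@22: m16 [2B, align 2] → 24
@24: g [3B, align 1] → 27
+5 tail pad (align 8)
size 32, align 8
— Packet2 —
@0: a [8B, align 8] → 8
@8: m3 [1B, align 1] → 9
@9: f [1B, align 1] → 10
+2 pad (align 4)
@12: c [4B, align 4] → 16
@16: m0 [1B, align 1] → 17
+1 pad (align 2)
@18: m16 [2B, align 2] → 20
@20: m10 [1B, align 1] → 21
+1 pad (align 2)
@22: m9 [2B, align 2] → 24
@24: g [3B, align 1] → 27
+5 tail pad (align 8)
size 32, align 8
32 − 32 = 0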